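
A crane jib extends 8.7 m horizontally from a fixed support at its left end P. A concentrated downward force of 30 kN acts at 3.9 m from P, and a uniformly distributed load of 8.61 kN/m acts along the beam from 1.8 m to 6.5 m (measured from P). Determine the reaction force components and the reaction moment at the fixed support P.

P_x = 0, P_y = 70.47 kN, M_P = 284.9 kN·m

Resultant of the distributed load: 8.61 × 4.7 = 40.467 kN at 4.15 m from P.
ΣF_x = 0: P_x = 0.
ΣF_y = 0: P_y − 30 − 8.61·4.7 = 0 → P_y = 70.47 kN.
ΣM about P: M_P − 30·3.9 − (8.61·4.7)·4.15 = 0 → M_P = 284.9 kN·m.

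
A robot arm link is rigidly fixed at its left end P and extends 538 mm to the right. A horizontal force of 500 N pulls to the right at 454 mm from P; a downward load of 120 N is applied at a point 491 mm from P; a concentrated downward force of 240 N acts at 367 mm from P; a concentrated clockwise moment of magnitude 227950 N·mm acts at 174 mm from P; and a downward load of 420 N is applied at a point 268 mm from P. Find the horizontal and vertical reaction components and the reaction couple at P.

P_x = -500.0 N, P_y = 780.0 N, M_P = 487500 N·mm

ΣF_x = 0: P_x + 500 = 0 → P_x = -500.0 N.
ΣF_y = 0: P_y − 120 − 240 − 420 = 0 → P_y = 780.0 N.
ΣM about P: M_P − 120·491 − 240·367 − 227950 − 420·268 = 0 → M_P = 487500 N·mm.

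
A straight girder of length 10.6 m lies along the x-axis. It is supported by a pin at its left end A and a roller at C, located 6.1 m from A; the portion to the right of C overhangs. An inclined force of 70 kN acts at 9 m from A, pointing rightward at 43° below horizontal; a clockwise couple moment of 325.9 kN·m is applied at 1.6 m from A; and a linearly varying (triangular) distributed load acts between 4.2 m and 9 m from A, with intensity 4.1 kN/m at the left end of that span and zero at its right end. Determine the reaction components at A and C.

A_x = -51.19 kN, A_y = -75.64 kN, C_y = 133.2 kN

Resultant of the triangular load: ½ × 4.1 × 4.8 = 9.84 kN, acting at 5.8 m from A (one-third of the span from the peak).
Moments about A: C_y·6.1 − 70·sin43°·9 − 325.9 − (½·4.1·4.8)·5.8 = 0 → C_y = 812.631/6.1 = 133.218 ≈ 133.2 kN.
ΣF_y = 0: A_y + 133.218 − 70·sin43° − ½·4.1·4.8 = 0 → A_y = -75.64 kN.
ΣF_x = 0: A_x + 70·cos43° = 0 → A_x = -51.19 kN.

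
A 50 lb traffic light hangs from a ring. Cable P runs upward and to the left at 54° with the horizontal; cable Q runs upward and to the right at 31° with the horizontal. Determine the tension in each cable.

ΣF_x = 0: −T_P·cos54° + T_Q·cos31° = 0 → T_Q = 0.68573·T_P.
ΣF_y = 0: T_P·sin54° + T_Q·sin31° = 50.
Substitute: T_P·(0.809017 + 0.68573·0.515038) = 50 → T_P = 43.0221 ≈ 43.02 lb.
Then T_Q = 0.68573 × 43.0221 = 29.50 lb.

T_P = 43.02 lb, T_Q = 29.50 lb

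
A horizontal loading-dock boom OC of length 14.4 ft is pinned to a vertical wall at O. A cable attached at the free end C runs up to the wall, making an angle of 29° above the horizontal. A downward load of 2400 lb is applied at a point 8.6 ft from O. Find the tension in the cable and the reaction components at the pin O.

T = 2956 lb, O_x = 2586 lb, O_y = 966.7 lb

ΣM about O: T·sin29°·14.4 − 2400·8.6 = 0 → T = 20640/(14.4·0.48481) = 2956.48 ≈ 2956 lb.
ΣF_x = 0: O_x − T·cos29° = 0 → O_x = 2956.48 × 0.87462 = 2586 lb.
ΣF_y = 0: O_y + T·sin29° − 2400 = 0 → O_y = 2400 − 2956.48 × 0.48481 = 966.7 lb.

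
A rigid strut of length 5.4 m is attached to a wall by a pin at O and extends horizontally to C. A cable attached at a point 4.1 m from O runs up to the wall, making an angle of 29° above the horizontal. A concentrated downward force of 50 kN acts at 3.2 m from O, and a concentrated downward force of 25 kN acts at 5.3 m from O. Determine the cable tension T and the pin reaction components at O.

T = 147.2 kN, O_x = 128.7 kN, O_y = 3.659 kN

ΣM about O: T·sin29°·4.1 − 50·3.2 − 25·5.3 = 0 → T = 292.5/(4.1·0.48481) = 147.153 ≈ 147.2 kN.
ΣF_x = 0: O_x − T·cos29° = 0 → O_x = 147.153 × 0.87462 = 128.7 kN.
ΣF_y = 0: O_y + T·sin29° − 50 − 25 = 0 → O_y = 75 − 147.153 × 0.48481 = 3.659 kN.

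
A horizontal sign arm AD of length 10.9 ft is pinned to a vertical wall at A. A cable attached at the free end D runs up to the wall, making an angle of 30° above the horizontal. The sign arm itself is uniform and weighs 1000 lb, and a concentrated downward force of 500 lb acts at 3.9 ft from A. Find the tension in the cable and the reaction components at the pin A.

T = 1358 lb, A_x = 1176 lb, A_y = 821.1 lb

ΣM about A: T·sin30°·10.9 − 1000·5.45 − 500·3.9 = 0 → T = 7400/(10.9·0.5) = 1357.8 ≈ 1358 lb.
ΣF_x = 0: A_x − T·cos30° = 0 → A_x = 1357.8 × 0.866025 = 1176 lb.
ΣF_y = 0: A_y + T·sin30° − 1000 − 500 = 0 → A_y = 1500 − 1357.8 × 0.5 = 821.1 lb.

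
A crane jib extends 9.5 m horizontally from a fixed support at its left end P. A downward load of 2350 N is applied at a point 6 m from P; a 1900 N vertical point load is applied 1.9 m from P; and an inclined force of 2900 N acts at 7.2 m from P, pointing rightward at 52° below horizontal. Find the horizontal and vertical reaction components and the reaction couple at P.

ΣF_x = 0: P_x + 2900·cos52° = 0 → P_x = -1785 N.
ΣF_y = 0: P_y − 2350 − 1900 − 2900·sin52° = 0 → P_y = 6535 N.
ΣM about P: M_P − 2350·6 − 1900·1.9 − 2900·sin52°·7.2 = 0 → M_P = 34160 N·m.

P_x = -1785 N, P_y = 6535 N, M_P = 34160 N·m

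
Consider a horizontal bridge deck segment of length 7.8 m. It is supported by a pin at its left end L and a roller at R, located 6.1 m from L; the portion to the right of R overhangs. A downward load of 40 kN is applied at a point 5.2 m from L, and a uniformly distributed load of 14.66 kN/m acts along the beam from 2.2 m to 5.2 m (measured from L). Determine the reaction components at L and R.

L_x = 0, L_y = 23.21 kN, R_y = 60.77 kN

Resultant of the distributed load: 14.66 × 3 = 43.98 kN at 3.7 m from L.
Moments about L: R_y·6.1 − 40·5.2 − (14.66·3)·3.7 = 0 → R_y = 370.726/6.1 = 60.7748 ≈ 60.77 kN.
ΣF_y = 0: L_y + 60.7748 − 40 − 14.66·3 = 0 → L_y = 23.21 kN.
ΣF_x = 0: no horizontal applied forces, so L_x = 0.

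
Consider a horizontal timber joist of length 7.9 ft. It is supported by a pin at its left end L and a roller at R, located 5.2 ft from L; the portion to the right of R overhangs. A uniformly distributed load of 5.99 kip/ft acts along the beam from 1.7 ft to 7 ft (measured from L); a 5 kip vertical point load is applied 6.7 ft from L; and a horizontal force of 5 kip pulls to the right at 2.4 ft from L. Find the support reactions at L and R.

Resultant of the distributed load: 5.99 × 5.3 = 31.747 kip at 4.35 ft from L.
Taking moments about L: R_y·5.2 − (5.99·5.3)·4.35 − 5·6.7 = 0 → R_y = 171.59945/5.2 = 32.9999 ≈ 33.00 kip.
ΣF_y = 0: L_y + 32.9999 − 5.99·5.3 − 5 = 0 → L_y = 3.747 kip.
ΣF_x = 0: L_x + 5 = 0 → L_x = -5.000 kip.

L_x = -5.000 kip, L_y = 3.747 kip, R_y = 33.00 kip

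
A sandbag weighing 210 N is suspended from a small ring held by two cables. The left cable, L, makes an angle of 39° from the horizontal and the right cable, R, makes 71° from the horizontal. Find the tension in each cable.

T_L = 72.76 N, T_R = 173.7 N

ΣF_x = 0: −T_L·cos39° + T_R·cos71° = 0 → T_R = 2.38705·T_L.
ΣF_y = 0: T_L·sin39° + T_R·sin71° = 210.
Substitute: T_L·(0.62932 + 2.38705·0.945519) = 210 → T_L = 72.757 ≈ 72.76 N.
Then T_R = 2.38705 × 72.757 = 173.7 N.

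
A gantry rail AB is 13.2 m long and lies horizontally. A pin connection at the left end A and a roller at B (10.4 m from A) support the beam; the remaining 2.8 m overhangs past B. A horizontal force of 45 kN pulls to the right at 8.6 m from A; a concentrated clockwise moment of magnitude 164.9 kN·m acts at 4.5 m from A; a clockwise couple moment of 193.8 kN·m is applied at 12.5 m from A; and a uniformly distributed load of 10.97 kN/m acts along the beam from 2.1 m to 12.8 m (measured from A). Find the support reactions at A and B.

A_x = -45.00 kN, A_y = -1.195 kN, B_y = 118.6 kN

Resultant of the distributed load: 10.97 × 10.7 = 117.379 kN at 7.45 m from A.
Moments about A: B_y·10.4 − 164.9 − 193.8 − (10.97·10.7)·7.45 = 0 → B_y = 1233.17355/10.4 = 118.574 ≈ 118.6 kN.
ΣF_y = 0: A_y + 118.574 − 10.97·10.7 = 0 → A_y = -1.195 kN.
ΣF_x = 0: A_x + 45 = 0 → A_x = -45.00 kN.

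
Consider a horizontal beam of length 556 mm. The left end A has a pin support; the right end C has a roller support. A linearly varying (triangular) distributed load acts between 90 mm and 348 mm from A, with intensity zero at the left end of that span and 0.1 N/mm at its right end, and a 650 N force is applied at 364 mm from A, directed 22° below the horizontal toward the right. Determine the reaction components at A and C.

Resultant of the triangular load: ½ × 0.1 × 258 = 12.9 N, acting at 262 mm from A (one-third of the span from the peak).
ΣM about A: C_y·556 − (½·0.1·258)·262 − 650·sin22°·364 = 0 → C_y = 92011.7/556 = 165.489 ≈ 165.5 N.
ΣF_y = 0: A_y + 165.489 − ½·0.1·258 − 650·sin22° = 0 → A_y = 90.91 N.
ΣF_x = 0: A_x + 650·cos22° = 0 → A_x = -602.7 N.

A_x = -602.7 N, A_y = 90.91 N, C_y = 165.5 N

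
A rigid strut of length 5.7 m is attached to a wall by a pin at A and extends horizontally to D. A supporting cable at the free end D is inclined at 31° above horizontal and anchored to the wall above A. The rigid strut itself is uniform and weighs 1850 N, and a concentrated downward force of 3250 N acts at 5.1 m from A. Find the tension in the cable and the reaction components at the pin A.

ΣM about A: T·sin31°·5.7 − 1850·2.85 − 3250·5.1 = 0 → T = 21847.5/(5.7·0.515038) = 7441.96 ≈ 7442 N.
ΣF_x = 0: A_x − T·cos31° = 0 → A_x = 7441.96 × 0.857167 = 6379 N.
ΣF_y = 0: A_y + T·sin31° − 1850 − 3250 = 0 → A_y = 5100 − 7441.96 × 0.515038 = 1267 N.

T = 7442 N, A_x = 6379 N, A_y = 1267 N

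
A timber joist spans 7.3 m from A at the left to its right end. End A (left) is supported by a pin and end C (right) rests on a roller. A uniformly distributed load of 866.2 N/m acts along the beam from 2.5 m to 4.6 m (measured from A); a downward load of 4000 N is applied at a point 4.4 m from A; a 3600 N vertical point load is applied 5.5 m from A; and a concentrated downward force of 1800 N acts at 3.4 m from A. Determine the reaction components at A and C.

Resultant of the distributed load: 866.2 × 2.1 = 1819.02 N at 3.55 m from A.
Taking moments about A: C_y·7.3 − (866.2·2.1)·3.55 − 4000·4.4 − 3600·5.5 − 1800·3.4 = 0 → C_y = 49977.521/7.3 = 6846.24 ≈ 6846 N.
ΣF_y = 0: A_y + 6846.24 − 866.2·2.1 − 4000 − 3600 − 1800 = 0 → A_y = 4373 N.
ΣF_x = 0: no horizontal applied forces, so A_x = 0.

A_x = 0, A_y = 4373 N, C_y = 6846 N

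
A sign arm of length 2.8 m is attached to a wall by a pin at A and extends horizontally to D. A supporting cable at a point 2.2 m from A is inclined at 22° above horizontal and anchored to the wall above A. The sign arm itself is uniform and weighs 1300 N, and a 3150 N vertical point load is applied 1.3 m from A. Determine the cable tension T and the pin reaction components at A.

ΣM about A: T·sin22°·2.2 − 1300·1.4 − 3150·1.3 = 0 → T = 5915/(2.2·0.374607) = 7177.22 ≈ 7177 N.
ΣF_x = 0: A_x − T·cos22° = 0 → A_x = 7177.22 × 0.927184 = 6655 N.
ΣF_y = 0: A_y + T·sin22° − 1300 − 3150 = 0 → A_y = 4450 − 7177.22 × 0.374607 = 1761 N.

T = 7177 N, A_x = 6655 N, A_y = 1761 N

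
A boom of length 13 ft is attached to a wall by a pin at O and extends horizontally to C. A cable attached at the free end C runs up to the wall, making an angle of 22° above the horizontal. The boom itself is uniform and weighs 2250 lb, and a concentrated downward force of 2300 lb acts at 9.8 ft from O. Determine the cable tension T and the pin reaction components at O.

T = 7632 lb, O_x = 7076 lb, O_y = 1691 lb

ΣM about O: T·sin22°·13 − 2250·6.5 − 2300·9.8 = 0 → T = 37165/(13·0.374607) = 7631.59 ≈ 7632 lb.
ΣF_x = 0: O_x − T·cos22° = 0 → O_x = 7631.59 × 0.927184 = 7076 lb.
ΣF_y = 0: O_y + T·sin22° − 2250 − 2300 = 0 → O_y = 4550 − 7631.59 × 0.374607 = 1691 lb.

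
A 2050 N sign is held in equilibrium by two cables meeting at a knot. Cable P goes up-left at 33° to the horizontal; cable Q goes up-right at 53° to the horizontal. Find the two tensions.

ΣF_x = 0: −T_P·cos33° + T_Q·cos53° = 0 → T_Q = 1.39357·T_P.
ΣF_y = 0: T_P·sin33° + T_Q·sin53° = 2050.
Substitute: T_P·(0.544639 + 1.39357·0.798636) = 2050 → T_P = 1236.73 ≈ 1237 N.
Then T_Q = 1.39357 × 1236.73 = 1723 N.

T_P = 1237 N, T_Q = 1723 N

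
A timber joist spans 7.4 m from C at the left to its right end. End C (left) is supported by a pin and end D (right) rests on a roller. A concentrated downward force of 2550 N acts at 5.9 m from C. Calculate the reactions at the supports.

Moments about C: D_y·7.4 − 2550·5.9 = 0 → D_y = 15045/7.4 = 2033.11 ≈ 2033 N.
ΣF_y = 0: C_y + 2033.11 − 2550 = 0 → C_y = 516.9 N.
ΣF_x = 0: no horizontal applied forces, so C_x = 0.

C_x = 0, C_y = 516.9 N, D_y = 2033 N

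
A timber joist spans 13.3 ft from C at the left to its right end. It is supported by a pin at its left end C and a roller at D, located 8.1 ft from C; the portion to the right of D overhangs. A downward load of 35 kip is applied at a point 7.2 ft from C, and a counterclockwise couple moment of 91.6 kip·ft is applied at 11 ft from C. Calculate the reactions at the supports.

Taking moments about C: D_y·8.1 − 35·7.2 + 91.6 = 0 → D_y = 160.4/8.1 = 19.8025 ≈ 19.80 kip.
ΣF_y = 0: C_y + 19.8025 − 35 = 0 → C_y = 15.20 kip.
ΣF_x = 0: no horizontal applied forces, so C_x = 0.

C_x = 0, C_y = 15.20 kip, D_y = 19.80 kip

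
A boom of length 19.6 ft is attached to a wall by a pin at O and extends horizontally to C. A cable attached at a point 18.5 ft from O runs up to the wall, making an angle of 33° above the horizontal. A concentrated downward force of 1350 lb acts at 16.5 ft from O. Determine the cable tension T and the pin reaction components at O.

T = 2211 lb, O_x = 1854 lb, O_y = 145.9 lb

ΣM about O: T·sin33°·18.5 − 1350·16.5 = 0 → T = 22275/(18.5·0.544639) = 2210.74 ≈ 2211 lb.
ΣF_x = 0: O_x − T·cos33° = 0 → O_x = 2210.74 × 0.838671 = 1854 lb.
ΣF_y = 0: O_y + T·sin33° − 1350 = 0 → O_y = 1350 − 2210.74 × 0.544639 = 145.9 lb.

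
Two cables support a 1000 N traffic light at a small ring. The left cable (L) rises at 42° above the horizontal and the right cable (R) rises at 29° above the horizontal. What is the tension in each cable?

T_L = 925.0 N, T_R = 786.0 N

ΣF_x = 0: −T_L·cos42° + T_R·cos29° = 0 → T_R = 0.849678·T_L.
ΣF_y = 0: T_L·sin42° + T_R·sin29° = 1000.
Substitute: T_L·(0.669131 + 0.849678·0.48481) = 1000 → T_L = 925.015 ≈ 925.0 N.
Then T_R = 0.849678 × 925.015 = 786.0 N.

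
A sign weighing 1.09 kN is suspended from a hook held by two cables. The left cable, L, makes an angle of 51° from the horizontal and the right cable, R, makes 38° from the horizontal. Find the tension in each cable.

ΣF_x = 0: −T_L·cos51° + T_R·cos38° = 0 → T_R = 0.798619·T_L.
ΣF_y = 0: T_L·sin51° + T_R·sin38° = 1.09.
Substitute: T_L·(0.777146 + 0.798619·0.615661) = 1.09 → T_L = 0.859063 ≈ 0.8591 kN.
Then T_R = 0.798619 × 0.859063 = 0.6861 kN.

T_L = 0.8591 kN, T_R = 0.6861 kN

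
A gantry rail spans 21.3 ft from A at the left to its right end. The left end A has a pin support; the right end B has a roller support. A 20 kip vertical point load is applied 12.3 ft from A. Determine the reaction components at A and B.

A_x = 0, A_y = 8.451 kip, B_y = 11.55 kip

Taking moments about A: B_y·21.3 − 20·12.3 = 0 → B_y = 246/21.3 = 11.5493 ≈ 11.55 kip.
ΣF_y = 0: A_y + 11.5493 − 20 = 0 → A_y = 8.451 kip.
ΣF_x = 0: no horizontal applied forces, so A_x = 0.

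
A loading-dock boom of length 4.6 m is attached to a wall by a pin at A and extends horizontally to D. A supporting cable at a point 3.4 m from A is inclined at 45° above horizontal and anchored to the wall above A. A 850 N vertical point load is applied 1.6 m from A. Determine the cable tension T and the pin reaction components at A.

ΣM about A: T·sin45°·3.4 − 850·1.6 = 0 → T = 1360/(3.4·0.707107) = 565.685 ≈ 565.7 N.
ΣF_x = 0: A_x − T·cos45° = 0 → A_x = 565.685 × 0.707107 = 400.0 N.
ΣF_y = 0: A_y + T·sin45° − 850 = 0 → A_y = 850 − 565.685 × 0.707107 = 450.0 N.

T = 565.7 N, A_x = 400.0 N, A_y = 450.0 N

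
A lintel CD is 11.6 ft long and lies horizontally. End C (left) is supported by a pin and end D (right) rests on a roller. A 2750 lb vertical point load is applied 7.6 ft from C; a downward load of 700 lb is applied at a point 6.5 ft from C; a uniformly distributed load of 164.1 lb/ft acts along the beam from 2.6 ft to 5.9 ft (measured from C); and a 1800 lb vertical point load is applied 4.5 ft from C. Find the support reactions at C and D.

C_x = 0, C_y = 2701 lb, D_y = 3091 lb

Resultant of the distributed load: 164.1 × 3.3 = 541.53 lb at 4.25 ft from C.
Moments about C: D_y·11.6 − 2750·7.6 − 700·6.5 − (164.1·3.3)·4.25 − 1800·4.5 = 0 → D_y = 35851.5025/11.6 = 3090.65 ≈ 3091 lb.
ΣF_y = 0: C_y + 3090.65 − 2750 − 700 − 164.1·3.3 − 1800 = 0 → C_y = 2701 lb.
ΣF_x = 0: no horizontal applied forces, so C_x = 0.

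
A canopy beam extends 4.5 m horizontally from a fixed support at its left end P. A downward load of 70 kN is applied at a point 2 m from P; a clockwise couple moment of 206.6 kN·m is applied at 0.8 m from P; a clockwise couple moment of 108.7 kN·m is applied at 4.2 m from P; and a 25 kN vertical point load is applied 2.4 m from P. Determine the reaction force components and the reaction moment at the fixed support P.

ΣF_x = 0: P_x = 0.
ΣF_y = 0: P_y − 70 − 25 = 0 → P_y = 95.00 kN.
ΣM about P: M_P − 70·2 − 206.6 − 108.7 − 25·2.4 = 0 → M_P = 515.3 kN·m.

P_x = 0, P_y = 95.00 kN, M_P = 515.3 kN·m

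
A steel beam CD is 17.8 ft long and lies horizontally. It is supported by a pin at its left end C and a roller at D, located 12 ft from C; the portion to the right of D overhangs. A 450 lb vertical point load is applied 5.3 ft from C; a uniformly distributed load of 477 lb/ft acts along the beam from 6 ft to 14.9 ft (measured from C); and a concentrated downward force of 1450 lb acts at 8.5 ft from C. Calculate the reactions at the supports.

C_x = 0, C_y = 1223 lb, D_y = 4923 lb

Resultant of the distributed load: 477 × 8.9 = 4245.3 lb at 10.45 ft from C.
ΣM about C: D_y·12 − 450·5.3 − (477·8.9)·10.45 − 1450·8.5 = 0 → D_y = 59073.385/12 = 4922.78 ≈ 4923 lb.
ΣF_y = 0: C_y + 4922.78 − 450 − 477·8.9 − 1450 = 0 → C_y = 1223 lb.
ΣF_x = 0: no horizontal applied forces, so C_x = 0.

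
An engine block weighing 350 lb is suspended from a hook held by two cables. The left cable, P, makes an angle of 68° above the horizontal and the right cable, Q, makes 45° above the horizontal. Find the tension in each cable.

T_P = 268.9 lb, T_Q = 142.4 lb

ΣF_x = 0: −T_P·cos68° + T_Q·cos45° = 0 → T_Q = 0.529774·T_P.
ΣF_y = 0: T_P·sin68° + T_Q·sin45° = 350.
Substitute: T_P·(0.927184 + 0.529774·0.707107) = 350 → T_P = 268.86 ≈ 268.9 lb.
Then T_Q = 0.529774 × 268.86 = 142.4 lb.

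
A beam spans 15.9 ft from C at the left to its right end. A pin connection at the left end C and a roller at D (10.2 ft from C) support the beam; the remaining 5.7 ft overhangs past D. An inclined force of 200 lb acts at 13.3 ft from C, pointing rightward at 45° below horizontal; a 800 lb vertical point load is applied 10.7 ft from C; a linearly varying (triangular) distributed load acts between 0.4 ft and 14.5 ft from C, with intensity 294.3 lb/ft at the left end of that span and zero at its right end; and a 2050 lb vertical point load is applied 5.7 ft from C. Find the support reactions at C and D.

Resultant of the triangular load: ½ × 294.3 × 14.1 = 2074.815 lb, acting at 5.1 ft from C (one-third of the span from the peak).
ΣM about C: D_y·10.2 − 200·sin45°·13.3 − 800·10.7 − (½·294.3·14.1)·5.1 − 2050·5.7 = 0 → D_y = 32707.5/10.2 = 3206.62 ≈ 3207 lb.
ΣF_y = 0: C_y + 3206.62 − 200·sin45° − 800 − ½·294.3·14.1 − 2050 = 0 → C_y = 1860 lb.
ΣF_x = 0: C_x + 200·cos45° = 0 → C_x = -141.4 lb.

C_x = -141.4 lb, C_y = 1860 lb, D_y = 3207 lb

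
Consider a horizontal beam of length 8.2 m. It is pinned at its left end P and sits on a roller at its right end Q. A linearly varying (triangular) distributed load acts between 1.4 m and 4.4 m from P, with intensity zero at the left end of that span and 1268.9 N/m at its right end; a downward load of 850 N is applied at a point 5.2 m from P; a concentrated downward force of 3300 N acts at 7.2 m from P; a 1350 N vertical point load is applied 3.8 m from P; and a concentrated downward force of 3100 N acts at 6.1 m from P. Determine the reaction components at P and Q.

Resultant of the triangular load: ½ × 1268.9 × 3 = 1903.35 N, acting at 3.4 m from P (one-third of the span from the peak).
Taking moments about P: Q_y·8.2 − (½·1268.9·3)·3.4 − 850·5.2 − 3300·7.2 − 1350·3.8 − 3100·6.1 = 0 → Q_y = 58691.39/8.2 = 7157.49 ≈ 7157 N.
ΣF_y = 0: P_y + 7157.49 − ½·1268.9·3 − 850 − 3300 − 1350 − 3100 = 0 → P_y = 3346 N.
ΣF_x = 0: no horizontal applied forces, so P_x = 0.

P_x = 0, P_y = 3346 N, Q_y = 7157 N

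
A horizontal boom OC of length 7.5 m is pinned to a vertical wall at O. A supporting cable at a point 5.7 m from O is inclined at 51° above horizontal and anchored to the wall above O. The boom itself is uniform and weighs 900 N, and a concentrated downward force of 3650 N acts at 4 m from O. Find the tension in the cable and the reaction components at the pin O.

T = 4058 N, O_x = 2554 N, O_y = 1396 N

ΣM about O: T·sin51°·5.7 − 900·3.75 − 3650·4 = 0 → T = 17975/(5.7·0.777146) = 4057.81 ≈ 4058 N.
ΣF_x = 0: O_x − T·cos51° = 0 → O_x = 4057.81 × 0.62932 = 2554 N.
ΣF_y = 0: O_y + T·sin51° − 900 − 3650 = 0 → O_y = 4550 − 4057.81 × 0.777146 = 1396 N.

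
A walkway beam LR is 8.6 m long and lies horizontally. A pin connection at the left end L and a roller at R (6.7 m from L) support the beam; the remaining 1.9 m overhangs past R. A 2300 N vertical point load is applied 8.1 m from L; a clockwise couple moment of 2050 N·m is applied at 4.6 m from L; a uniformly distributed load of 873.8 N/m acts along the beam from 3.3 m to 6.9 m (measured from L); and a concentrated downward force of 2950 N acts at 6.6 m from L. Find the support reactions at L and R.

L_x = 0, L_y = 8.670 N, R_y = 8387 N

Resultant of the distributed load: 873.8 × 3.6 = 3145.68 N at 5.1 m from L.
ΣM about L: R_y·6.7 − 2300·8.1 − 2050 − (873.8·3.6)·5.1 − 2950·6.6 = 0 → R_y = 56192.968/6.7 = 8387.01 ≈ 8387 N.
ΣF_y = 0: L_y + 8387.01 − 2300 − 873.8·3.6 − 2950 = 0 → L_y = 8.670 N.
ΣF_x = 0: no horizontal applied forces, so L_x = 0.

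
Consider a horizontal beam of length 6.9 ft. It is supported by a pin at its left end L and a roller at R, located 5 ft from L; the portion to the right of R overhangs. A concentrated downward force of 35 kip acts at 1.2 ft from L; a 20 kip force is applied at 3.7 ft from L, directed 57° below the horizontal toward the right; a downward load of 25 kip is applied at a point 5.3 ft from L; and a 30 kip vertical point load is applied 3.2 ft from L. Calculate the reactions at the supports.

L_x = -10.89 kip, L_y = 40.26 kip, R_y = 66.51 kip

Moments about L: R_y·5 − 35·1.2 − 20·sin57°·3.7 − 25·5.3 − 30·3.2 = 0 → R_y = 332.562/5 = 66.5124 ≈ 66.51 kip.
ΣF_y = 0: L_y + 66.5124 − 35 − 20·sin57° − 25 − 30 = 0 → L_y = 40.26 kip.
ΣF_x = 0: L_x + 20·cos57° = 0 → L_x = -10.89 kip.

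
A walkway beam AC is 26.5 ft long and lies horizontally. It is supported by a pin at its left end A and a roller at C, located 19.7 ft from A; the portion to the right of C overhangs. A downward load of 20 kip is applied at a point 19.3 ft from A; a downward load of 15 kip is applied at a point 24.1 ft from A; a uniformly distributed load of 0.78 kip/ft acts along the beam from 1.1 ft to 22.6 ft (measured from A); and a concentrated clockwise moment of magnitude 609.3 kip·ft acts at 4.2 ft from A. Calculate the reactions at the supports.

A_x = 0, A_y = -27.19 kip, C_y = 78.96 kip

Resultant of the distributed load: 0.78 × 21.5 = 16.77 kip at 11.85 ft from A.
Moments about A: C_y·19.7 − 20·19.3 − 15·24.1 − (0.78·21.5)·11.85 − 609.3 = 0 → C_y = 1555.5245/19.7 = 78.9606 ≈ 78.96 kip.
ΣF_y = 0: A_y + 78.9606 − 20 − 15 − 0.78·21.5 = 0 → A_y = -27.19 kip.
ΣF_x = 0: no horizontal applied forces, so A_x = 0.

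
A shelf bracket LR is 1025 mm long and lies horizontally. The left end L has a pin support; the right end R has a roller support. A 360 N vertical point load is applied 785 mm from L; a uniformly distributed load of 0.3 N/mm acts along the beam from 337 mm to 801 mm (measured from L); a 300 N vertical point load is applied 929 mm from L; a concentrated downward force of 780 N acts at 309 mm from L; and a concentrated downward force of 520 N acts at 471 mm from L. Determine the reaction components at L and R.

Resultant of the distributed load: 0.3 × 464 = 139.2 N at 569 mm from L.
ΣM about L: R_y·1025 − 360·785 − (0.3·464)·569 − 300·929 − 780·309 − 520·471 = 0 → R_y = 1126444.8/1025 = 1098.97 ≈ 1099 N.
ΣF_y = 0: L_y + 1098.97 − 360 − 0.3·464 − 300 − 780 − 520 = 0 → L_y = 1000 N.
ΣF_x = 0: no horizontal applied forces, so L_x = 0.

L_x = 0, L_y = 1000 N, R_y = 1099 N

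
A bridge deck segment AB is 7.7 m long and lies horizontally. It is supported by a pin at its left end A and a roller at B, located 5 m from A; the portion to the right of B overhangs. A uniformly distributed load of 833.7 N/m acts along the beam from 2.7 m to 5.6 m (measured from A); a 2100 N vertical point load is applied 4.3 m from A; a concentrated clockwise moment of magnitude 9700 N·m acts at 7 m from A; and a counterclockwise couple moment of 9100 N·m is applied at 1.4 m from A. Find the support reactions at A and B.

Resultant of the distributed load: 833.7 × 2.9 = 2417.73 N at 4.15 m from A.
Moments about A: B_y·5 − (833.7·2.9)·4.15 − 2100·4.3 − 9700 + 9100 = 0 → B_y = 19663.5795/5 = 3932.72 ≈ 3933 N.
ΣF_y = 0: A_y + 3932.72 − 833.7·2.9 − 2100 = 0 → A_y = 585.0 N.
ΣF_x = 0: no horizontal applied forces, so A_x = 0.

A_x = 0, A_y = 585.0 N, B_y = 3933 N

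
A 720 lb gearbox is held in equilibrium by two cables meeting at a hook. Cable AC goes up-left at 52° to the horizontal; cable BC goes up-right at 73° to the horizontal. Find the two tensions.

ΣF_x = 0: −T_AC·cos52° + T_BC·cos73° = 0 → T_BC = 2.10575·T_AC.
ΣF_y = 0: T_AC·sin52° + T_BC·sin73° = 720.
Substitute: T_AC·(0.788011 + 2.10575·0.956305) = 720 → T_AC = 256.982 ≈ 257.0 lb.
Then T_BC = 2.10575 × 256.982 = 541.1 lb.

T_AC = 257.0 lb, T_BC = 541.1 lb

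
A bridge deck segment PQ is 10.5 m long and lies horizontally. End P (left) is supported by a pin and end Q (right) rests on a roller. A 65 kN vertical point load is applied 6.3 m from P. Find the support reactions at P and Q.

ΣM about P: Q_y·10.5 − 65·6.3 = 0 → Q_y = 409.5/10.5 = 39.00 kN.
ΣF_y = 0: P_y + 39 − 65 = 0 → P_y = 26.00 kN.
ΣF_x = 0: no horizontal applied forces, so P_x = 0.

P_x = 0, P_y = 26.00 kN, Q_y = 39.00 kN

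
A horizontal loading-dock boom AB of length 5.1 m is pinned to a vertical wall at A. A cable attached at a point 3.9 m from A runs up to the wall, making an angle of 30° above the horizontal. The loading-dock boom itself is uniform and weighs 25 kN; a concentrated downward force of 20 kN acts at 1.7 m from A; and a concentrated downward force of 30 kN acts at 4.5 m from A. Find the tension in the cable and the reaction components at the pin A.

ΣM about A: T·sin30°·3.9 − 25·2.55 − 20·1.7 − 30·4.5 = 0 → T = 232.75/(3.9·0.5) = 119.359 ≈ 119.4 kN.
ΣF_x = 0: A_x − T·cos30° = 0 → A_x = 119.359 × 0.866025 = 103.4 kN.
ΣF_y = 0: A_y + T·sin30° − 25 − 20 − 30 = 0 → A_y = 75 − 119.359 × 0.5 = 15.32 kN.

T = 119.4 kN, A_x = 103.4 kN, A_y = 15.32 kN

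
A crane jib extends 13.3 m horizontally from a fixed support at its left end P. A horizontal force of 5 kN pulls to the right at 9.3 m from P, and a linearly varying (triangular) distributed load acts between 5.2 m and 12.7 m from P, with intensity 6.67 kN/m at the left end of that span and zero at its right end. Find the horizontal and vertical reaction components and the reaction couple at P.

Resultant of the triangular load: ½ × 6.67 × 7.5 = 25.0125 kN, acting at 7.7 m from P (one-third of the span from the peak).
ΣF_x = 0: P_x + 5 = 0 → P_x = -5.000 kN.
ΣF_y = 0: P_y − ½·6.67·7.5 = 0 → P_y = 25.01 kN.
ΣM about P: M_P − (½·6.67·7.5)·7.7 = 0 → M_P = 192.6 kN·m.

P_x = -5.000 kN, P_y = 25.01 kN, M_P = 192.6 kN·m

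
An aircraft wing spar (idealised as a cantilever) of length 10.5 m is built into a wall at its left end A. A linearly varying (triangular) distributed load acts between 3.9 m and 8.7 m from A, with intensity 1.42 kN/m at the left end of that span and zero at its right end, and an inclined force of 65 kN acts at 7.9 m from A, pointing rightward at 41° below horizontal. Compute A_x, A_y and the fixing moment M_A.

A_x = -49.06 kN, A_y = 46.05 kN, M_A = 355.6 kN·m

Resultant of the triangular load: ½ × 1.42 × 4.8 = 3.408 kN, acting at 5.5 m from A (one-third of the span from the peak).
ΣF_x = 0: A_x + 65·cos41° = 0 → A_x = -49.06 kN.
ΣF_y = 0: A_y − ½·1.42·4.8 − 65·sin41° = 0 → A_y = 46.05 kN.
ΣM about A: M_A − (½·1.42·4.8)·5.5 − 65·sin41°·7.9 = 0 → M_A = 355.6 kN·m.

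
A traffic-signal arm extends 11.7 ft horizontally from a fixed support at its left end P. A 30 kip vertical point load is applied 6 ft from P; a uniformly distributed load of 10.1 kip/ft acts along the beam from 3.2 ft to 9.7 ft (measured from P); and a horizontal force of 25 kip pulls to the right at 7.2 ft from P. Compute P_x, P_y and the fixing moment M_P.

Resultant of the distributed load: 10.1 × 6.5 = 65.65 kip at 6.45 ft from P.
ΣF_x = 0: P_x + 25 = 0 → P_x = -25.00 kip.
ΣF_y = 0: P_y − 30 − 10.1·6.5 = 0 → P_y = 95.65 kip.
ΣM about P: M_P − 30·6 − (10.1·6.5)·6.45 = 0 → M_P = 603.4 kip·ft.

P_x = -25.00 kip, P_y = 95.65 kip, M_P = 603.4 kip·ft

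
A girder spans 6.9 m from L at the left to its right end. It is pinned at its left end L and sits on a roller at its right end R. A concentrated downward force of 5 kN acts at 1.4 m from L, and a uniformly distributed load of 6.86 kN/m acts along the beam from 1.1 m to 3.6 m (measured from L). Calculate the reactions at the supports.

Resultant of the distributed load: 6.86 × 2.5 = 17.15 kN at 2.35 m from L.
Taking moments about L: R_y·6.9 − 5·1.4 − (6.86·2.5)·2.35 = 0 → R_y = 47.3025/6.9 = 6.85543 ≈ 6.855 kN.
ΣF_y = 0: L_y + 6.85543 − 5 − 6.86·2.5 = 0 → L_y = 15.29 kN.
ΣF_x = 0: no horizontal applied forces, so L_x = 0.

L_x = 0, L_y = 15.29 kN, R_y = 6.855 kN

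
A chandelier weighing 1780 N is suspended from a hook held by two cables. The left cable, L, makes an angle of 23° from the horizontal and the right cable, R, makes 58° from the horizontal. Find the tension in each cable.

ΣF_x = 0: −T_L·cos23° + T_R·cos58° = 0 → T_R = 1.73707·T_L.
ΣF_y = 0: T_L·sin23° + T_R·sin58° = 1780.
Substitute: T_L·(0.390731 + 1.73707·0.848048) = 1780 → T_L = 955.013 ≈ 955.0 N.
Then T_R = 1.73707 × 955.013 = 1659 N.

T_L = 955.0 N, T_R = 1659 N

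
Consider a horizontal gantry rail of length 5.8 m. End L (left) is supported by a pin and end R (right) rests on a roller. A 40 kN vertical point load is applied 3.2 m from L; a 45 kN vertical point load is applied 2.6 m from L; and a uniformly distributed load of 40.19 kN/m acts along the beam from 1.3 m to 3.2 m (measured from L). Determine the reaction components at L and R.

L_x = 0, L_y = 89.50 kN, R_y = 71.86 kN

Resultant of the distributed load: 40.19 × 1.9 = 76.361 kN at 2.25 m from L.
Taking moments about L: R_y·5.8 − 40·3.2 − 45·2.6 − (40.19·1.9)·2.25 = 0 → R_y = 416.81225/5.8 = 71.8642 ≈ 71.86 kN.
ΣF_y = 0: L_y + 71.8642 − 40 − 45 − 40.19·1.9 = 0 → L_y = 89.50 kN.
ΣF_x = 0: no horizontal applied forces, so L_x = 0.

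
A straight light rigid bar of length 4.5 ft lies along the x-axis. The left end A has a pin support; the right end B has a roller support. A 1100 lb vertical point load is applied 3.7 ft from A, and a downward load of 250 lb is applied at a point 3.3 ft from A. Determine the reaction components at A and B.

A_x = 0, A_y = 262.2 lb, B_y = 1088 lb

Taking moments about A: B_y·4.5 − 1100·3.7 − 250·3.3 = 0 → B_y = 4895/4.5 = 1087.78 ≈ 1088 lb.
ΣF_y = 0: A_y + 1087.78 − 1100 − 250 = 0 → A_y = 262.2 lb.
ΣF_x = 0: no horizontal applied forces, so A_x = 0.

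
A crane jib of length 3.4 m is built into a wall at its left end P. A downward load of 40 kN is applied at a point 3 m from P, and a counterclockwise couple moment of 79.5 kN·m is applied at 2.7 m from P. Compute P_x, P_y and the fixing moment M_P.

ΣF_x = 0: P_x = 0.
ΣF_y = 0: P_y − 40 = 0 → P_y = 40.00 kN.
ΣM about P: M_P − 40·3 + 79.5 = 0 → M_P = 40.50 kN·m.

P_x = 0, P_y = 40.00 kN, M_P = 40.50 kN·m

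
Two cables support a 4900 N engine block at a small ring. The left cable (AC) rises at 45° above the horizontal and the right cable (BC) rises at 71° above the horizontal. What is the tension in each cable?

ΣF_x = 0: −T_AC·cos45° + T_BC·cos71° = 0 → T_BC = 2.17192·T_AC.
ΣF_y = 0: T_AC·sin45° + T_BC·sin71° = 4900.
Substitute: T_AC·(0.707107 + 2.17192·0.945519) = 4900 → T_AC = 1774.91 ≈ 1775 N.
Then T_BC = 2.17192 × 1774.91 = 3855 N.

T_AC = 1775 N, T_BC = 3855 N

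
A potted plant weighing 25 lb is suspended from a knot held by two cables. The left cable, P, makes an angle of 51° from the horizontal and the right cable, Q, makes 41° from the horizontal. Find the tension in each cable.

ΣF_x = 0: −T_P·cos51° + T_Q·cos41° = 0 → T_Q = 0.833858·T_P.
ΣF_y = 0: T_P·sin51° + T_Q·sin41° = 25.
Substitute: T_P·(0.777146 + 0.833858·0.656059) = 25 → T_P = 18.8792 ≈ 18.88 lb.
Then T_Q = 0.833858 × 18.8792 = 15.74 lb.

T_P = 18.88 lb, T_Q = 15.74 lb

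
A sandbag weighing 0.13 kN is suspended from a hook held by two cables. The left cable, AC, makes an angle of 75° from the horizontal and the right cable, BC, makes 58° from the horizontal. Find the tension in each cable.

T_AC = 0.09419 kN, T_BC = 0.04601 kN

ΣF_x = 0: −T_AC·cos75° + T_BC·cos58° = 0 → T_BC = 0.488412·T_AC.
ΣF_y = 0: T_AC·sin75° + T_BC·sin58° = 0.13.
Substitute: T_AC·(0.965926 + 0.488412·0.848048) = 0.13 → T_AC = 0.0941945 ≈ 0.09419 kN.
Then T_BC = 0.488412 × 0.0941945 = 0.04601 kN.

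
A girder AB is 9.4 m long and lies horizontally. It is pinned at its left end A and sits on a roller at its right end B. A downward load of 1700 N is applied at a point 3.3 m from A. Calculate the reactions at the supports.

A_x = 0, A_y = 1103 N, B_y = 596.8 N

Taking moments about A: B_y·9.4 − 1700·3.3 = 0 → B_y = 5610/9.4 = 596.809 ≈ 596.8 N.
ΣF_y = 0: A_y + 596.809 − 1700 = 0 → A_y = 1103 N.
ΣF_x = 0: no horizontal applied forces, so A_x = 0.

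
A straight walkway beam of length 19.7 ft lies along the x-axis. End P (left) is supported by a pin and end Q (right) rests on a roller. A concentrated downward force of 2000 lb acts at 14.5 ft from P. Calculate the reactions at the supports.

P_x = 0, P_y = 527.9 lb, Q_y = 1472 lb

ΣM about P: Q_y·19.7 − 2000·14.5 = 0 → Q_y = 29000/19.7 = 1472.08 ≈ 1472 lb.
ΣF_y = 0: P_y + 1472.08 − 2000 = 0 → P_y = 527.9 lb.
ΣF_x = 0: no horizontal applied forces, so P_x = 0.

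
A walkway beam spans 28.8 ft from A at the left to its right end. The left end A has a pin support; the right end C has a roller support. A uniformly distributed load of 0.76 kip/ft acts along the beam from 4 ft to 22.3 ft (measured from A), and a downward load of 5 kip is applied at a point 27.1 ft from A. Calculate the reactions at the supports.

A_x = 0, A_y = 7.853 kip, C_y = 11.06 kip

Resultant of the distributed load: 0.76 × 18.3 = 13.908 kip at 13.15 ft from A.
Moments about A: C_y·28.8 − (0.76·18.3)·13.15 − 5·27.1 = 0 → C_y = 318.3902/28.8 = 11.0552 ≈ 11.06 kip.
ΣF_y = 0: A_y + 11.0552 − 0.76·18.3 − 5 = 0 → A_y = 7.853 kip.
ΣF_x = 0: no horizontal applied forces, so A_x = 0.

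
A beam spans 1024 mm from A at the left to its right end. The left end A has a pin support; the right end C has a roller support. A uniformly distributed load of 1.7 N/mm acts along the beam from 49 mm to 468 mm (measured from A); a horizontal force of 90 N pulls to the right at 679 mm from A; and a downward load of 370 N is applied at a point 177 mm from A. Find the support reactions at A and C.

Resultant of the distributed load: 1.7 × 419 = 712.3 N at 258.5 mm from A.
Moments about A: C_y·1024 − (1.7·419)·258.5 − 370·177 = 0 → C_y = 249619.55/1024 = 243.769 ≈ 243.8 N.
ΣF_y = 0: A_y + 243.769 − 1.7·419 − 370 = 0 → A_y = 838.5 N.
ΣF_x = 0: A_x + 90 = 0 → A_x = -90.00 N.

A_x = -90.00 N, A_y = 838.5 N, C_y = 243.8 N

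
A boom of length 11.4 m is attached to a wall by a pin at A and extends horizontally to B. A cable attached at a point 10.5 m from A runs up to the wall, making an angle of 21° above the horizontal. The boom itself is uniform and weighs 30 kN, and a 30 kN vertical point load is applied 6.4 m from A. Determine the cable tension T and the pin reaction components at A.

ΣM about A: T·sin21°·10.5 − 30·5.7 − 30·6.4 = 0 → T = 363/(10.5·0.358368) = 96.4691 ≈ 96.47 kN.
ΣF_x = 0: A_x − T·cos21° = 0 → A_x = 96.4691 × 0.93358 = 90.06 kN.
ΣF_y = 0: A_y + T·sin21° − 30 − 30 = 0 → A_y = 60 − 96.4691 × 0.358368 = 25.43 kN.

T = 96.47 kN, A_x = 90.06 kN, A_y = 25.43 kN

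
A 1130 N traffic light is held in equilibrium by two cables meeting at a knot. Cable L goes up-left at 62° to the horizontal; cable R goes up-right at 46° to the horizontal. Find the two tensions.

T_L = 825.4 N, T_R = 557.8 N

ΣF_x = 0: −T_L·cos62° + T_R·cos46° = 0 → T_R = 0.675831·T_L.
ΣF_y = 0: T_L·sin62° + T_R·sin46° = 1130.
Substitute: T_L·(0.882948 + 0.675831·0.71934) = 1130 → T_L = 825.36 ≈ 825.4 N.
Then T_R = 0.675831 × 825.36 = 557.8 N.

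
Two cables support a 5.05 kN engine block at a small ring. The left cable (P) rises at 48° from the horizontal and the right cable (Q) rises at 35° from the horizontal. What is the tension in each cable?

ΣF_x = 0: −T_P·cos48° + T_Q·cos35° = 0 → T_Q = 0.816858·T_P.
ΣF_y = 0: T_P·sin48° + T_Q·sin35° = 5.05.
Substitute: T_P·(0.743145 + 0.816858·0.573576) = 5.05 → T_P = 4.16778 ≈ 4.168 kN.
Then T_Q = 0.816858 × 4.16778 = 3.404 kN.

T_P = 4.168 kN, T_Q = 3.404 kN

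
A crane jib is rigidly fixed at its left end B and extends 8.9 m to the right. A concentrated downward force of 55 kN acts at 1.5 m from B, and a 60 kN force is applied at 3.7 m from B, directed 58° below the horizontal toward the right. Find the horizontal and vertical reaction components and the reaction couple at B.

ΣF_x = 0: B_x + 60·cos58° = 0 → B_x = -31.80 kN.
ΣF_y = 0: B_y − 55 − 60·sin58° = 0 → B_y = 105.9 kN.
ΣM about B: M_B − 55·1.5 − 60·sin58°·3.7 = 0 → M_B = 270.8 kN·m.

B_x = -31.80 kN, B_y = 105.9 kN, M_B = 270.8 kN·m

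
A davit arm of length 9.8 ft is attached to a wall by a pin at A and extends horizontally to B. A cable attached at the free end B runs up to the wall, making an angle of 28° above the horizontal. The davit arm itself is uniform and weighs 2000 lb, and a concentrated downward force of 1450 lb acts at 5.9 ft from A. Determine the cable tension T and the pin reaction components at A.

ΣM about A: T·sin28°·9.8 − 2000·4.9 − 1450·5.9 = 0 → T = 18355/(9.8·0.469472) = 3989.5 ≈ 3990 lb.
ΣF_x = 0: A_x − T·cos28° = 0 → A_x = 3989.5 × 0.882948 = 3523 lb.
ΣF_y = 0: A_y + T·sin28° − 2000 − 1450 = 0 → A_y = 3450 − 3989.5 × 0.469472 = 1577 lb.

T = 3990 lb, A_x = 3523 lb, A_y = 1577 lb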